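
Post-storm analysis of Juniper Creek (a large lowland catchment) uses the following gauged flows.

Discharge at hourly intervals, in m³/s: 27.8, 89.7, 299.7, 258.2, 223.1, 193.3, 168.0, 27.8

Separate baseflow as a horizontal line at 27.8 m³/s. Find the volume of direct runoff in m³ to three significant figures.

V ≈ 3.83 × 10^6 m³

Direct-runoff ordinates (Q − Q_b): 0.0, 61.9, 271.9, 230.4, 195.3, 165.5, 140.2, 0.0 m³/s.
ΣQ_DR = 1065 m³/s.
With Δt = 1 h = 3600 s, V = ΣQ_DR · Δt = 1065 × 3600 = 3.83 × 10^6 m³.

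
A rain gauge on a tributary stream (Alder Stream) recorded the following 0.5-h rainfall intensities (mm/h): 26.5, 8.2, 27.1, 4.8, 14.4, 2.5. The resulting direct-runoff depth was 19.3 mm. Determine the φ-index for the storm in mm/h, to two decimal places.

φ ≈ 9.80 mm/h

Only the 3 blocks with intensity above φ contribute runoff: 26.5, 27.1, 14.4 mm/h.
Σ(I−φ)·Δt = d  ⇒  (26.5+27.1+14.4 − 3φ)·0.5 = 19.3
φ = (68.00 − 19.3/0.5) / 3 = 9.80 mm/h.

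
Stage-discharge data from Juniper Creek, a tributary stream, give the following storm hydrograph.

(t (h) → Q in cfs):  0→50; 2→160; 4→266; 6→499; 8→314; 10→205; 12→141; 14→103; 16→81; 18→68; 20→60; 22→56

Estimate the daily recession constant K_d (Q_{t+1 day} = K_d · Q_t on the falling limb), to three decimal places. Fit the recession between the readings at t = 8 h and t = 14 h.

Between t = 8 h and t = 14 h the flow falls from 314 to 103 cfs over 3×2 h = 6 h.
Per-interval ratio K = (103/314)^(1/3) = 0.6897; K_d = K^(24/2) = 0.012.

K_d ≈ 0.012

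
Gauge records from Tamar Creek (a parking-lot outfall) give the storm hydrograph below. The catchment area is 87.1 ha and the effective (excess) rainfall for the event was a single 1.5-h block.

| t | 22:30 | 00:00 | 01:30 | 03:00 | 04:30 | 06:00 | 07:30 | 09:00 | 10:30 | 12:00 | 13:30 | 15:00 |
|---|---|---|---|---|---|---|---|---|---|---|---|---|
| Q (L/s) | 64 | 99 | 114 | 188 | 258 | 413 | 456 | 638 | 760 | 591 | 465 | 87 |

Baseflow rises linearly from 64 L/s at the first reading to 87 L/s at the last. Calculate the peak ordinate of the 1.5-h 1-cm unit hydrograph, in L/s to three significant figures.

Direct runoff: 0.00, 32.91, 45.82, 117.73, 185.64, 338.55, 379.45, 559.36, 679.27, 508.18, 380.09, 0.00 L/s; ΣQ_DR = 3227 L/s, peak = 679.27 L/s.
Runoff depth d = ΣQ_DR·Δt / A = 3227 × 5400 / (87.1 ha) = 20.01 mm.
The 1-cm UH is the DRH scaled by (10 mm)/d, so U_p = 679.27 × 10/20.01 = 340 L/s.

U_p ≈ 340 L/s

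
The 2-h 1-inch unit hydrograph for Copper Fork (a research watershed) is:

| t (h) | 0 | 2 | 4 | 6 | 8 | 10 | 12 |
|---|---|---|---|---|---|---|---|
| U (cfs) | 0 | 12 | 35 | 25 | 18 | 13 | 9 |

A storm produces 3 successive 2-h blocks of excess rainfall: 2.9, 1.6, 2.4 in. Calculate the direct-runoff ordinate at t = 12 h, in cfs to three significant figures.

By discrete convolution, Q_j = Σ (P_i / 1 in) · U_{j−i}.
At t = 12 h (j=6): Q = (2.9/1)·9 + (1.6/1)·13 + (2.4/1)·18 = 90.1 cfs.

Q ≈ 90.1 cfs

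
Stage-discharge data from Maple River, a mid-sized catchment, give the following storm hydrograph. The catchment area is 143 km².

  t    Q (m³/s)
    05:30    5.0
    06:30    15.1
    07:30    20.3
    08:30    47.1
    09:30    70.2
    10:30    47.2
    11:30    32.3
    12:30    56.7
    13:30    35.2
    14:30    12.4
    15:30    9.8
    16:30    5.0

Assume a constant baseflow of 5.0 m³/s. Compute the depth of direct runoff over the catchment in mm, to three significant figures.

Direct runoff: 0.0, 10.1, 15.3, 42.1, 65.2, 42.2, 27.3, 51.7, 30.2, 7.4, 4.8, 0.0 m³/s; ΣQ_DR = 296.3 m³/s.
V = ΣQ_DR · Δt = 296.3 × 3600 s = 1.067 × 10^6 m³.
Over A = 143 km², depth = V / A = 7.46 mm.

d ≈ 7.46 mm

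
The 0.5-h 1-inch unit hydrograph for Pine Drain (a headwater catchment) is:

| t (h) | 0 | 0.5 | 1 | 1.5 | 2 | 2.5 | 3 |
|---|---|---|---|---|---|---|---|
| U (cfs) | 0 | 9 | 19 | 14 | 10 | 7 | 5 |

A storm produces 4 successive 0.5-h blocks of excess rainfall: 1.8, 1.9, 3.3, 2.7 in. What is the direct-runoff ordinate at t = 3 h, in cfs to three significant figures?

By discrete convolution, Q_j = Σ (P_i / 1 in) · U_{j−i}.
At t = 3 h (j=6): Q = (1.8/1)·5 + (1.9/1)·7 + (3.3/1)·10 + (2.7/1)·14 = 93.1 cfs.

Q ≈ 93.1 cfs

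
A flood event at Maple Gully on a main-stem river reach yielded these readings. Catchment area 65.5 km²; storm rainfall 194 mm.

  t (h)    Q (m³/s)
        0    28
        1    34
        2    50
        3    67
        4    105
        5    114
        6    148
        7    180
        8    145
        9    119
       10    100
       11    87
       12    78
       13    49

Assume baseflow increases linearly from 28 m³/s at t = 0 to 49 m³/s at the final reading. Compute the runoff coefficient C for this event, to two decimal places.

ΣQ_DR = 765.0 m³/s; V = ΣQ_DR·Δt = 2.754 × 10^6 m³.
Runoff depth d = V / A = 42.05 mm.
C = d / P = 42.05 / 194 = 0.22.

C ≈ 0.22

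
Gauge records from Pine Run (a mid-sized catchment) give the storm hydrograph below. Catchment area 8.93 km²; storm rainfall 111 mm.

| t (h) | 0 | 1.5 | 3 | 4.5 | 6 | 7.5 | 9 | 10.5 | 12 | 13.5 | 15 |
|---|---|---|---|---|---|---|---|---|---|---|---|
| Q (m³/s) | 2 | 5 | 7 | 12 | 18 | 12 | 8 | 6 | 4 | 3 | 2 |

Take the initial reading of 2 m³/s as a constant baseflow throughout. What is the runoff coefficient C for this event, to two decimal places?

ΣQ_DR = 57.00 m³/s; V = ΣQ_DR·Δt = 3.078 × 10^5 m³.
Runoff depth d = V / A = 34.47 mm.
C = d / P = 34.47 / 111 = 0.31.

C ≈ 0.31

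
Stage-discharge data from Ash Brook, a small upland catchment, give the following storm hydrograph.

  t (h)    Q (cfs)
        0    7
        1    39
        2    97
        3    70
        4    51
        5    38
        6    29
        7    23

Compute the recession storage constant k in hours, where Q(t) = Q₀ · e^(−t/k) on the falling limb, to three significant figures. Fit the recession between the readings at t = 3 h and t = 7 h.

k ≈ 3.59 h

On the falling limb, Q drops from 70 to 23 cfs between t = 3 h and t = 7 h (Δt = 4 h).
k = −Δt / ln(Q₂/Q₁) = −4 / ln(23/70) = 3.59 h.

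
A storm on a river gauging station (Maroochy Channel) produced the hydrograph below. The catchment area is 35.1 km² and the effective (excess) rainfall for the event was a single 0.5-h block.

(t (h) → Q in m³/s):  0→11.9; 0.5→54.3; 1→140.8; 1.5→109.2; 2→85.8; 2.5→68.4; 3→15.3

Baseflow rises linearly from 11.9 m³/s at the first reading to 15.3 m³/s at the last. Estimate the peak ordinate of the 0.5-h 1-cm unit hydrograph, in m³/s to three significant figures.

Direct runoff: 0.00, 41.83, 127.77, 95.60, 71.63, 53.67, 0.00 m³/s; ΣQ_DR = 390.5 m³/s, peak = 127.77 m³/s.
Runoff depth d = ΣQ_DR·Δt / A = 390.5 × 1800 / (35.1 km²) = 20.03 mm.
The 1-cm UH is the DRH scaled by (10 mm)/d, so U_p = 127.77 × 10/20.03 = 63.8 m³/s.

U_p ≈ 63.8 m³/s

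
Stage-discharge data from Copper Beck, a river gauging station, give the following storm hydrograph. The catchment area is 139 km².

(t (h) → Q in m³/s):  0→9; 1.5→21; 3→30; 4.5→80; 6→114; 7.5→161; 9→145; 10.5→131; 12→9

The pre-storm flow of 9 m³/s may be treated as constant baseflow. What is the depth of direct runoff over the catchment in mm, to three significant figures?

Direct runoff: 0.0, 12.0, 21.0, 71.0, 105.0, 152.0, 136.0, 122.0, 0.0 m³/s; ΣQ_DR = 619.0 m³/s.
V = ΣQ_DR · Δt = 619.0 × 5400 s = 3.343 × 10^6 m³.
Over A = 139 km², depth = V / A = 24.0 mm.

d ≈ 24.0 mm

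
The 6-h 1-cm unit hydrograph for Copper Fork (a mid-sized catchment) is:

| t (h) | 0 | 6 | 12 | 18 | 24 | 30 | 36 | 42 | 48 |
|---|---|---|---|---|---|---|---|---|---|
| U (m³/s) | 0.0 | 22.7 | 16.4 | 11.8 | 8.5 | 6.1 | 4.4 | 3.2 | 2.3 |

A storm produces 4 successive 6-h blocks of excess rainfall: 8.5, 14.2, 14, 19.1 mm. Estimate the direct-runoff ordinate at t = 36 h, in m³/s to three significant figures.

Q ≈ 46.8 m³/s

By discrete convolution, Q_j = Σ (P_i / 10 mm) · U_{j−i}.
At t = 36 h (j=6): Q = (8.5/10)·4.4 + (14.2/10)·6.1 + (14/10)·8.5 + (19.1/10)·11.8 = 46.8 m³/s.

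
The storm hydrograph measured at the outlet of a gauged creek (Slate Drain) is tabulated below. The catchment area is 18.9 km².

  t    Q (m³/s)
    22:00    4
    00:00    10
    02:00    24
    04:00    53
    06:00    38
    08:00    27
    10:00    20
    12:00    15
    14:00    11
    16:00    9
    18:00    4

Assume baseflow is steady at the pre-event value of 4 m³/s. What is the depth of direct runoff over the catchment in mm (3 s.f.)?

d ≈ 65.1 mm

Direct runoff: 0.0, 6.0, 20.0, 49.0, 34.0, 23.0, 16.0, 11.0, 7.0, 5.0, 0.0 m³/s; ΣQ_DR = 171.0 m³/s.
V = ΣQ_DR · Δt = 171.0 × 7200 s = 1.231 × 10^6 m³.
Over A = 18.9 km², depth = V / A = 65.1 mm.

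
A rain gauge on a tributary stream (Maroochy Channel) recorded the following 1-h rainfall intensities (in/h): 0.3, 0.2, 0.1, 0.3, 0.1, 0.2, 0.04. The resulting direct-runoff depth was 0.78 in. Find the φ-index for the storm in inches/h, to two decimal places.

Only the 6 blocks with intensity above φ contribute runoff: 0.3, 0.2, 0.1, 0.3, 0.1, 0.2 in/h.
Σ(I−φ)·Δt = d  ⇒  (0.3+0.2+0.1+0.3+0.1+0.2 − 6φ)·1 = 0.78
φ = (1.200 − 0.78/1) / 6 = 0.07 in/h.

φ ≈ 0.07 in/h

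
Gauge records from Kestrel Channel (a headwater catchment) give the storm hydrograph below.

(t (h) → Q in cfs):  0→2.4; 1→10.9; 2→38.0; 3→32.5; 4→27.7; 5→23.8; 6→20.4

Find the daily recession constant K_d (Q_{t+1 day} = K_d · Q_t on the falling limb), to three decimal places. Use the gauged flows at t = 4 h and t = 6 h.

Between t = 4 h and t = 6 h the flow falls from 27.7 to 20.4 cfs over 2×1 h = 2 h.
Per-interval ratio K = (20.4/27.7)^(1/2) = 0.8582; K_d = K^(24/1) = 0.025.

K_d ≈ 0.025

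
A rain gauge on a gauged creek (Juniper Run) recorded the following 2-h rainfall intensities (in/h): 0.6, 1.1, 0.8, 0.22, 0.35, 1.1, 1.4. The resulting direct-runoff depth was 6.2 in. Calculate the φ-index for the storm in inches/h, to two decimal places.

Only the 5 blocks with intensity above φ contribute runoff: 0.6, 1.1, 0.8, 1.1, 1.4 in/h.
Σ(I−φ)·Δt = d  ⇒  (0.6+1.1+0.8+1.1+1.4 − 5φ)·2 = 6.2
φ = (5.000 − 6.2/2) / 5 = 0.38 in/h.

φ ≈ 0.38 in/h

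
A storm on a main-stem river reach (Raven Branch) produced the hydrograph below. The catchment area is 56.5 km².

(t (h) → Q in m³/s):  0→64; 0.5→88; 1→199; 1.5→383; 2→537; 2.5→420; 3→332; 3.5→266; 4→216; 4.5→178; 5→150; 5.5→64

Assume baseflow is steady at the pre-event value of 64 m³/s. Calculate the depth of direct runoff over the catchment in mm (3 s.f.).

d ≈ 67.8 mm

Direct runoff: 0.0, 24.0, 135.0, 319.0, 473.0, 356.0, 268.0, 202.0, 152.0, 114.0, 86.0, 0.0 m³/s; ΣQ_DR = 2129 m³/s.
V = ΣQ_DR · Δt = 2129 × 1800 s = 3.832 × 10^6 m³.
Over A = 56.5 km², depth = V / A = 67.8 mm.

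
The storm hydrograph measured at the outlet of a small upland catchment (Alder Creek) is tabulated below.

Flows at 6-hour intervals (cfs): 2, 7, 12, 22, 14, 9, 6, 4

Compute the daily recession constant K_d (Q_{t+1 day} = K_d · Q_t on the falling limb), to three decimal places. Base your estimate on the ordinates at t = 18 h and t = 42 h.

Between t = 18 h and t = 42 h the flow falls from 22 to 4 cfs over 4×6 h = 24 h.
Per-interval ratio K = (4/22)^(1/4) = 0.6530; K_d = K^(24/6) = 0.182.

K_d ≈ 0.182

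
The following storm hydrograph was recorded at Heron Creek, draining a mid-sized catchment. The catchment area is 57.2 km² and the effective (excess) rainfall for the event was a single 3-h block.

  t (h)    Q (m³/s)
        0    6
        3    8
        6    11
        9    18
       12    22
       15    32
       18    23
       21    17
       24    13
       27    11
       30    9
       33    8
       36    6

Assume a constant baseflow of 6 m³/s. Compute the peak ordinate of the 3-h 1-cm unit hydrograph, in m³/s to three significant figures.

U_p ≈ 13.0 m³/s

Direct runoff: 0.0, 2.0, 5.0, 12.0, 16.0, 26.0, 17.0, 11.0, 7.0, 5.0, 3.0, 2.0, 0.0 m³/s; ΣQ_DR = 106.0 m³/s, peak = 26.0 m³/s.
Runoff depth d = ΣQ_DR·Δt / A = 106.0 × 10800 / (57.2 km²) = 20.01 mm.
The 1-cm UH is the DRH scaled by (10 mm)/d, so U_p = 26.0 × 10/20.01 = 13.0 m³/s.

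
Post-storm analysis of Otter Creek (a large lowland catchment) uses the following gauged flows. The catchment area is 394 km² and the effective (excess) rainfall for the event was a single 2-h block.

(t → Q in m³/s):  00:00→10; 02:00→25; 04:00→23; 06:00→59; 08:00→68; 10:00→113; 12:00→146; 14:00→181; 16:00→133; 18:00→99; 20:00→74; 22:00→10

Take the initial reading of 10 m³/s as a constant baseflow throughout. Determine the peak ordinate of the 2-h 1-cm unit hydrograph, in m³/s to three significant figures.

Direct runoff: 0.0, 15.0, 13.0, 49.0, 58.0, 103.0, 136.0, 171.0, 123.0, 89.0, 64.0, 0.0 m³/s; ΣQ_DR = 821.0 m³/s, peak = 171.0 m³/s.
Runoff depth d = ΣQ_DR·Δt / A = 821.0 × 7200 / (394 km²) = 15.00 mm.
The 1-cm UH is the DRH scaled by (10 mm)/d, so U_p = 171.0 × 10/15.00 = 114 m³/s.

U_p ≈ 114 m³/s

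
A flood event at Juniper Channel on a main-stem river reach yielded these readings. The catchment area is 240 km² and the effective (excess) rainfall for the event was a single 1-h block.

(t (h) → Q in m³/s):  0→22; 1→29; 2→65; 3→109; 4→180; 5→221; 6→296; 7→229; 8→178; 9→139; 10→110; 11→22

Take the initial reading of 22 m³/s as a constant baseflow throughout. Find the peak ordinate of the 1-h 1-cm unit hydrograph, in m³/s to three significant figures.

U_p ≈ 137 m³/s

Direct runoff: 0.0, 7.0, 43.0, 87.0, 158.0, 199.0, 274.0, 207.0, 156.0, 117.0, 88.0, 0.0 m³/s; ΣQ_DR = 1336 m³/s, peak = 274.0 m³/s.
Runoff depth d = ΣQ_DR·Δt / A = 1336 × 3600 / (240 km²) = 20.04 mm.
The 1-cm UH is the DRH scaled by (10 mm)/d, so U_p = 274.0 × 10/20.04 = 137 m³/s.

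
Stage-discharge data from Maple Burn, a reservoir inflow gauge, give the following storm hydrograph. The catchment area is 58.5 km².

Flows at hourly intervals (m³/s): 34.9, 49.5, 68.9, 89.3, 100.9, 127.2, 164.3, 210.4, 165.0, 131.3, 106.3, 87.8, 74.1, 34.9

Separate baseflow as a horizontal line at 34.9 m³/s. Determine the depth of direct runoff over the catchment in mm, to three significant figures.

Direct runoff: 0.0, 14.6, 34.0, 54.4, 66.0, 92.3, 129.4, 175.5, 130.1, 96.4, 71.4, 52.9, 39.2, 0.0 m³/s; ΣQ_DR = 956.2 m³/s.
V = ΣQ_DR · Δt = 956.2 × 3600 s = 3.442 × 10^6 m³.
Over A = 58.5 km², depth = V / A = 58.8 mm.

d ≈ 58.8 mm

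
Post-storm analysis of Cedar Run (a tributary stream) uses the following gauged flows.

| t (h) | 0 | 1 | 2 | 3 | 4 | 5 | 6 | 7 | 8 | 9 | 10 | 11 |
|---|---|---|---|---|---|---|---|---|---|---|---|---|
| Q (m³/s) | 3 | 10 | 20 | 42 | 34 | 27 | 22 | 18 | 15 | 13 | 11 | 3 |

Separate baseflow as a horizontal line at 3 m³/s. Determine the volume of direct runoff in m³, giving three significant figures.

V ≈ 6.55 × 10^5 m³

Direct-runoff ordinates (Q − Q_b): 0.0, 7.0, 17.0, 39.0, 31.0, 24.0, 19.0, 15.0, 12.0, 10.0, 8.0, 0.0 m³/s.
ΣQ_DR = 182.0 m³/s.
With Δt = 1 h = 3600 s, V = ΣQ_DR · Δt = 182.0 × 3600 = 6.55 × 10^5 m³.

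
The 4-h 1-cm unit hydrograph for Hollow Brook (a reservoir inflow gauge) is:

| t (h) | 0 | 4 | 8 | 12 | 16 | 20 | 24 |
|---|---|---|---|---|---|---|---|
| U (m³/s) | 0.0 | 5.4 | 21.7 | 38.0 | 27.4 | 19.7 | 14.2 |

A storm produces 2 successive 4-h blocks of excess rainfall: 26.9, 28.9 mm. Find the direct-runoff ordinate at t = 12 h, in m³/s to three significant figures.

By discrete convolution, Q_j = Σ (P_i / 10 mm) · U_{j−i}.
At t = 12 h (j=3): Q = (26.9/10)·38.0 + (28.9/10)·21.7 = 165 m³/s.

Q ≈ 165 m³/s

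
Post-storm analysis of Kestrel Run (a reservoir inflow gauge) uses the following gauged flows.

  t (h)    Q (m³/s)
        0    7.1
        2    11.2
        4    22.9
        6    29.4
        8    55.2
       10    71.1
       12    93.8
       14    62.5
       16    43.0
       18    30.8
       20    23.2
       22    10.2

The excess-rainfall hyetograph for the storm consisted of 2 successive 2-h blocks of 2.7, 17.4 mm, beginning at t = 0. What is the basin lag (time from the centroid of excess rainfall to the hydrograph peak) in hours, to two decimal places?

Centroid of excess rainfall: t_c = Σ P_i·t̄_i / ΣP_i = 2.7313 h (block centres at 1, 3 h).
Hydrograph peak occurs at t = 12 h, so basin lag t_L = 12 − 2.7313 = 9.27 h.

t_L ≈ 9.27 h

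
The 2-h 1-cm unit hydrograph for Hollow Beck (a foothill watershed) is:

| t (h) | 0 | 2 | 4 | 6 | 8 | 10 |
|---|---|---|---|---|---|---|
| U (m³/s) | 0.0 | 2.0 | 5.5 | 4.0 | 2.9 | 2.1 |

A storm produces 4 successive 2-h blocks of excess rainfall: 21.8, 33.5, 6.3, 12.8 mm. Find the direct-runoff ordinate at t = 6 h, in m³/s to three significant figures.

Q ≈ 28.4 m³/s

By discrete convolution, Q_j = Σ (P_i / 10 mm) · U_{j−i}.
At t = 6 h (j=3): Q = (21.8/10)·4.0 + (33.5/10)·5.5 + (6.3/10)·2.0 + (12.8/10)·0.0 = 28.4 m³/s.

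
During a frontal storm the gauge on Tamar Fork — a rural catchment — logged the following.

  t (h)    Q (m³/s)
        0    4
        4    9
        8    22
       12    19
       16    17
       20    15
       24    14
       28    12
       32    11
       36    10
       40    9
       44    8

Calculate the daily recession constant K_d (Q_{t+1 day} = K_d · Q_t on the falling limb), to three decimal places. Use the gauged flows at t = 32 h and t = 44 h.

K_d ≈ 0.529

Between t = 32 h and t = 44 h the flow falls from 11 to 8 m³/s over 3×4 h = 12 h.
Per-interval ratio K = (8/11)^(1/3) = 0.8993; K_d = K^(24/4) = 0.529.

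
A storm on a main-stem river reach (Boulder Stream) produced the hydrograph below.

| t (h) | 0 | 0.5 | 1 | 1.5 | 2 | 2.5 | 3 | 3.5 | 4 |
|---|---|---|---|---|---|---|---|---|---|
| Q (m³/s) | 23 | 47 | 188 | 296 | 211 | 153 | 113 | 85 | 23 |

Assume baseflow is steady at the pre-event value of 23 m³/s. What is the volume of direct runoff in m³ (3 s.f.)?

Direct-runoff ordinates (Q − Q_b): 0.0, 24.0, 165.0, 273.0, 188.0, 130.0, 90.0, 62.0, 0.0 m³/s.
ΣQ_DR = 932.0 m³/s.
With Δt = 0.5 h = 1800 s, V = ΣQ_DR · Δt = 932.0 × 1800 = 1.68 × 10^6 m³.

V ≈ 1.68 × 10^6 m³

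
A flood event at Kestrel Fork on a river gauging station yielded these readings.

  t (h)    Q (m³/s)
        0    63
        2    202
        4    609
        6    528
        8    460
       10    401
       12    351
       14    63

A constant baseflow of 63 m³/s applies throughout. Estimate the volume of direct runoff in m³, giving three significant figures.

Direct-runoff ordinates (Q − Q_b): 0.0, 139.0, 546.0, 465.0, 397.0, 338.0, 288.0, 0.0 m³/s.
ΣQ_DR = 2173 m³/s.
With Δt = 2 h = 7200 s, V = ΣQ_DR · Δt = 2173 × 7200 = 1.56 × 10^7 m³.

V ≈ 1.56 × 10^7 m³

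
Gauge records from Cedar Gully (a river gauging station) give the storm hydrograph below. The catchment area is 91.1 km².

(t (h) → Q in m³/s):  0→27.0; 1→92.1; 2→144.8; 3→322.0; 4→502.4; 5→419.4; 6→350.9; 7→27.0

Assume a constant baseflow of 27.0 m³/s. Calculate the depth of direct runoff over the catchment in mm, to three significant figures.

d ≈ 66.0 mm

Direct runoff: 0.0, 65.1, 117.8, 295.0, 475.4, 392.4, 323.9, 0.0 m³/s; ΣQ_DR = 1670 m³/s.
V = ΣQ_DR · Δt = 1670 × 3600 s = 6.011 × 10^6 m³.
Over A = 91.1 km², depth = V / A = 66.0 mm.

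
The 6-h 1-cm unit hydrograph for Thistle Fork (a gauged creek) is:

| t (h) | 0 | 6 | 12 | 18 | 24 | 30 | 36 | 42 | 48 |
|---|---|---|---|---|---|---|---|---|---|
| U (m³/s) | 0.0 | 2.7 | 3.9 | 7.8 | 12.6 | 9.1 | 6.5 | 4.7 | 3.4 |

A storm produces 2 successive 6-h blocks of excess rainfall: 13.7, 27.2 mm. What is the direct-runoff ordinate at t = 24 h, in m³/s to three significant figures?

By discrete convolution, Q_j = Σ (P_i / 10 mm) · U_{j−i}.
At t = 24 h (j=4): Q = (13.7/10)·12.6 + (27.2/10)·7.8 = 38.5 m³/s.

Q ≈ 38.5 m³/s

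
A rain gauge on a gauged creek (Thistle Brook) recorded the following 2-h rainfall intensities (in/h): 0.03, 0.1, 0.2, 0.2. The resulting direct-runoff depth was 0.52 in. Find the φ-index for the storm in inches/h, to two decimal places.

φ ≈ 0.08 in/h

Only the 3 blocks with intensity above φ contribute runoff: 0.1, 0.2, 0.2 in/h.
Σ(I−φ)·Δt = d  ⇒  (0.1+0.2+0.2 − 3φ)·2 = 0.52
φ = (0.5000 − 0.52/2) / 3 = 0.08 in/h.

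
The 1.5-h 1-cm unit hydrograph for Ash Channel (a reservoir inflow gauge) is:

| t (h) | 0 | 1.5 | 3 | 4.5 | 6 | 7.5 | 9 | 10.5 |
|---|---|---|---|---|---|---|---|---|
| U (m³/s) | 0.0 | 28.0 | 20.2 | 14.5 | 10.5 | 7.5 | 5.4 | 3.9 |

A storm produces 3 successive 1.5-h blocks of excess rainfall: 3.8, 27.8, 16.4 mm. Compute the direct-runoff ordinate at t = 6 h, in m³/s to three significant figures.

Q ≈ 77.4 m³/s

By discrete convolution, Q_j = Σ (P_i / 10 mm) · U_{j−i}.
At t = 6 h (j=4): Q = (3.8/10)·10.5 + (27.8/10)·14.5 + (16.4/10)·20.2 = 77.4 m³/s.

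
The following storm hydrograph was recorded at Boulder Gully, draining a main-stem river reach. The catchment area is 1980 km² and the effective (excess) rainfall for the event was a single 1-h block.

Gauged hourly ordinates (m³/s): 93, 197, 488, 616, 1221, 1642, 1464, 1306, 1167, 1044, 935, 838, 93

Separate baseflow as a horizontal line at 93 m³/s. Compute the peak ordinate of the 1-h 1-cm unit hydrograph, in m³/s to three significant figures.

U_p ≈ 861 m³/s

Direct runoff: 0.0, 104.0, 395.0, 523.0, 1128.0, 1549.0, 1371.0, 1213.0, 1074.0, 951.0, 842.0, 745.0, 0.0 m³/s; ΣQ_DR = 9895 m³/s, peak = 1549.0 m³/s.
Runoff depth d = ΣQ_DR·Δt / A = 9895 × 3600 / (1980 km²) = 17.99 mm.
The 1-cm UH is the DRH scaled by (10 mm)/d, so U_p = 1549.0 × 10/17.99 = 861 m³/s.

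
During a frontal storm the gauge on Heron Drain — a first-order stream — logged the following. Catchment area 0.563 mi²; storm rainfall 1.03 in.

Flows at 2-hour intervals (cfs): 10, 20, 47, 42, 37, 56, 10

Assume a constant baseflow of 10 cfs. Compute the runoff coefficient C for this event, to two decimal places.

ΣQ_DR = 152.0 cfs; V = ΣQ_DR·Δt = 1.094 × 10^6 ft³.
Runoff depth d = V / A = 0.8367 in.
C = d / P = 0.8367 / 1.03 = 0.81.

C ≈ 0.81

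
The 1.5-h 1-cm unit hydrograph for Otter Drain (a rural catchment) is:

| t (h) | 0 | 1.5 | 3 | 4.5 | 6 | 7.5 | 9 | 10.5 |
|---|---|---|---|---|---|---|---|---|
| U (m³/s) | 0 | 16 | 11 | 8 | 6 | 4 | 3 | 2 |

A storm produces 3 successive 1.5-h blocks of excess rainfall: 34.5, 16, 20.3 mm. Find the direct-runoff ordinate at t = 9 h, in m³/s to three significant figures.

Q ≈ 28.9 m³/s

By discrete convolution, Q_j = Σ (P_i / 10 mm) · U_{j−i}.
At t = 9 h (j=6): Q = (34.5/10)·3 + (16/10)·4 + (20.3/10)·6 = 28.9 m³/s.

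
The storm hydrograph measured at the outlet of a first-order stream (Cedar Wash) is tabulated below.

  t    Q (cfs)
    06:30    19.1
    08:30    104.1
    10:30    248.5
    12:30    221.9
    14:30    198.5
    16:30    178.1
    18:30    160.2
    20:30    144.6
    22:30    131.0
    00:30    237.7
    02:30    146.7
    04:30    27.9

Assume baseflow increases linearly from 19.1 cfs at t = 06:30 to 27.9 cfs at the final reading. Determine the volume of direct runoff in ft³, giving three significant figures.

Direct-runoff ordinates (Q − Q_b): 0.00, 84.20, 227.80, 200.40, 176.20, 155.00, 136.30, 119.90, 105.50, 211.40, 119.60, 0.00 cfs.
ΣQ_DR = 1536 cfs.
With Δt = 2 h = 7200 s, V = ΣQ_DR · Δt = 1536 × 7200 = 1.11 × 10^7 ft³.

V ≈ 1.11 × 10^7 ft³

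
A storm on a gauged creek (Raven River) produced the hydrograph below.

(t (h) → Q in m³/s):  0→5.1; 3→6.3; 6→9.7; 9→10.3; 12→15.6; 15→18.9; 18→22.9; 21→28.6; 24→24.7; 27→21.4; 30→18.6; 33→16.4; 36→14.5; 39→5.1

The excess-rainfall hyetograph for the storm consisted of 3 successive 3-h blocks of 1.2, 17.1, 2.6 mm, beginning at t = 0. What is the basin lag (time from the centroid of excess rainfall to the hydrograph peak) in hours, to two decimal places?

t_L ≈ 16.30 h

Centroid of excess rainfall: t_c = Σ P_i·t̄_i / ΣP_i = 4.7010 h (block centres at 1.5, 4.5, 7.5 h).
Hydrograph peak occurs at t = 21 h, so basin lag t_L = 21 − 4.7010 = 16.30 h.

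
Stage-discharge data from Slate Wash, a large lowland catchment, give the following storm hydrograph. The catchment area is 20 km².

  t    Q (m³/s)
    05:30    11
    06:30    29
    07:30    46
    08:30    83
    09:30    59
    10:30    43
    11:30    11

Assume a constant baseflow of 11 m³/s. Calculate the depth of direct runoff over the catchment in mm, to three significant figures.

Direct runoff: 0.0, 18.0, 35.0, 72.0, 48.0, 32.0, 0.0 m³/s; ΣQ_DR = 205.0 m³/s.
V = ΣQ_DR · Δt = 205.0 × 3600 s = 7.380 × 10^5 m³.
Over A = 20 km², depth = V / A = 36.9 mm.

d ≈ 36.9 mm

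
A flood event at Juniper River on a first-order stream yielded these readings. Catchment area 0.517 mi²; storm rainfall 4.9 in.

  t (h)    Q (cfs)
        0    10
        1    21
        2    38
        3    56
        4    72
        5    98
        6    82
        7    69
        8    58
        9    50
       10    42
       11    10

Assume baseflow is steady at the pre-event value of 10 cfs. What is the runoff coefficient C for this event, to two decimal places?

ΣQ_DR = 486.0 cfs; V = ΣQ_DR·Δt = 1.750 × 10^6 ft³.
Runoff depth d = V / A = 1.457 in.
C = d / P = 1.457 / 4.9 = 0.30.

C ≈ 0.30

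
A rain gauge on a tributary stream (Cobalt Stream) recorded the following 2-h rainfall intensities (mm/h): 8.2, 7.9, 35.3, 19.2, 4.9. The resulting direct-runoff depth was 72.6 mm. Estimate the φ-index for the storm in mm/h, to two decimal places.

φ ≈ 9.10 mm/h

Only the 2 blocks with intensity above φ contribute runoff: 35.3, 19.2 mm/h.
Σ(I−φ)·Δt = d  ⇒  (35.3+19.2 − 2φ)·2 = 72.6
φ = (54.50 − 72.6/2) / 2 = 9.10 mm/h.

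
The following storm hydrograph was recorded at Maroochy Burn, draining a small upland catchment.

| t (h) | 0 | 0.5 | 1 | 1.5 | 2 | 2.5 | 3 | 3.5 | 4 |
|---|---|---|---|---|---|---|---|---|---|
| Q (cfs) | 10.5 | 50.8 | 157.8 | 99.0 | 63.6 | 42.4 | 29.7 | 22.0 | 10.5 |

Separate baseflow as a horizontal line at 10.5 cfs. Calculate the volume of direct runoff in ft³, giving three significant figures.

V ≈ 7.05 × 10^5 ft³

Direct-runoff ordinates (Q − Q_b): 0.0, 40.3, 147.3, 88.5, 53.1, 31.9, 19.2, 11.5, 0.0 cfs.
ΣQ_DR = 391.8 cfs.
With Δt = 0.5 h = 1800 s, V = ΣQ_DR · Δt = 391.8 × 1800 = 7.05 × 10^5 ft³.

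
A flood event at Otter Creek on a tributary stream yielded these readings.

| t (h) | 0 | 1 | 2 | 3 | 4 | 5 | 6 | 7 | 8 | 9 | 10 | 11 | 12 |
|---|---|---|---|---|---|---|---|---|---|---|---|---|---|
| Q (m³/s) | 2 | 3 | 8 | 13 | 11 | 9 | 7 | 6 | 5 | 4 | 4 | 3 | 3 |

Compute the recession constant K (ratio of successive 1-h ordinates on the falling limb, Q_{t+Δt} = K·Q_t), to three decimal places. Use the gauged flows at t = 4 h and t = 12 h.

Using the recession-limb readings at t = 4 h and t = 12 h: Q falls from 11 to 3 m³/s over 8 intervals.
K = (Q₂/Q₁)^(1/8) = (3/11)^(1/8) = 0.850.

K ≈ 0.850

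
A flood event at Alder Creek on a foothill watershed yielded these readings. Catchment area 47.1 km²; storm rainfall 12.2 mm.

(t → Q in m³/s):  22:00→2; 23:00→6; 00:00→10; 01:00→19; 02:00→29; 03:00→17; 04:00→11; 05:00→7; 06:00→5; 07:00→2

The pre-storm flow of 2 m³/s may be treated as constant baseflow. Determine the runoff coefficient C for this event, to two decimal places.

ΣQ_DR = 88.00 m³/s; V = ΣQ_DR·Δt = 3.168 × 10^5 m³.
Runoff depth d = V / A = 6.726 mm.
C = d / P = 6.726 / 12.2 = 0.55.

C ≈ 0.55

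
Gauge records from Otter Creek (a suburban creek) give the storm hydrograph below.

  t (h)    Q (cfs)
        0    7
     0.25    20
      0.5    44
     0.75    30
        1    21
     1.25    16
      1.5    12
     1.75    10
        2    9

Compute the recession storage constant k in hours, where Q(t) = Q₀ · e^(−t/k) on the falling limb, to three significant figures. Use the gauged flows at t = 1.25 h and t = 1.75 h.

On the falling limb, Q drops from 16 to 10 cfs between t = 1.25 h and t = 1.75 h (Δt = 0.5 h).
k = −Δt / ln(Q₂/Q₁) = −0.5 / ln(10/16) = 1.06 h.

k ≈ 1.06 h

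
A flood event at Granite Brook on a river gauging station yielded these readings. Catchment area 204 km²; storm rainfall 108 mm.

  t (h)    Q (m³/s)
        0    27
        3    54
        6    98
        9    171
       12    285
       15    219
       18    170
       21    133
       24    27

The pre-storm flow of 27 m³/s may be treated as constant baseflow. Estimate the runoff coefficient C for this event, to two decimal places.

ΣQ_DR = 941.0 m³/s; V = ΣQ_DR·Δt = 1.016 × 10^7 m³.
Runoff depth d = V / A = 49.82 mm.
C = d / P = 49.82 / 108 = 0.46.

C ≈ 0.46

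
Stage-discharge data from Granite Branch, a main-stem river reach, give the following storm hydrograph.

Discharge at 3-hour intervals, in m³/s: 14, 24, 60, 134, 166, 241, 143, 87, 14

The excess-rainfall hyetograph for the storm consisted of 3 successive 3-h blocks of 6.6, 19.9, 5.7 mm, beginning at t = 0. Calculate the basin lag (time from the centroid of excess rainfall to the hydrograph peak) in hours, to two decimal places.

Centroid of excess rainfall: t_c = Σ P_i·t̄_i / ΣP_i = 4.4161 h (block centres at 1.5, 4.5, 7.5 h).
Hydrograph peak occurs at t = 15 h, so basin lag t_L = 15 − 4.4161 = 10.58 h.

t_L ≈ 10.58 h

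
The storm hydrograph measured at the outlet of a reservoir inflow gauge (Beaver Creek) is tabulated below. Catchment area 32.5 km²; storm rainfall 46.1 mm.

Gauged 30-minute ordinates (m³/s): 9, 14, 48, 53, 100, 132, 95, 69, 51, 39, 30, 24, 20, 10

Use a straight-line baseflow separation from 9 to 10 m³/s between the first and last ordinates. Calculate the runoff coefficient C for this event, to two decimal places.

ΣQ_DR = 561.0 m³/s; V = ΣQ_DR·Δt = 1.010 × 10^6 m³.
Runoff depth d = V / A = 31.07 mm.
C = d / P = 31.07 / 46.1 = 0.67.

C ≈ 0.67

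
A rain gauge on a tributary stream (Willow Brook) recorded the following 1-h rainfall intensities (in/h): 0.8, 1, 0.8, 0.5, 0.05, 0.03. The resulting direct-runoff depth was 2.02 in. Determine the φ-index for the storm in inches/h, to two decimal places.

φ ≈ 0.27 in/h

Only the 4 blocks with intensity above φ contribute runoff: 0.8, 1, 0.8, 0.5 in/h.
Σ(I−φ)·Δt = d  ⇒  (0.8+1+0.8+0.5 − 4φ)·1 = 2.02
φ = (3.100 − 2.02/1) / 4 = 0.27 in/h.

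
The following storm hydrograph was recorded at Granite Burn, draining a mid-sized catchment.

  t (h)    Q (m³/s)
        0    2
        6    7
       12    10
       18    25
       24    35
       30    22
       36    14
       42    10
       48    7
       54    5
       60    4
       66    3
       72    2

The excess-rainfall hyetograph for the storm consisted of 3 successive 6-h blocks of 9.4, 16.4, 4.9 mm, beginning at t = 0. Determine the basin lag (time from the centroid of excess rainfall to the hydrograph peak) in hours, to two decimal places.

t_L ≈ 15.88 h

Centroid of excess rainfall: t_c = Σ P_i·t̄_i / ΣP_i = 8.1205 h (block centres at 3, 9, 15 h).
Hydrograph peak occurs at t = 24 h, so basin lag t_L = 24 − 8.1205 = 15.88 h.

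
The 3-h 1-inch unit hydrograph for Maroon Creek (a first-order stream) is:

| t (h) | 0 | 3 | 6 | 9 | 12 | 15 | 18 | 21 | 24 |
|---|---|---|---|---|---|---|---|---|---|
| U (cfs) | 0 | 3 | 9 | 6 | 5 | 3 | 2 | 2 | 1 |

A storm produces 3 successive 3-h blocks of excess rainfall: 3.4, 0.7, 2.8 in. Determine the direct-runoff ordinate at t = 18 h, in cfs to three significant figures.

Q ≈ 22.9 cfs

By discrete convolution, Q_j = Σ (P_i / 1 in) · U_{j−i}.
At t = 18 h (j=6): Q = (3.4/1)·2 + (0.7/1)·3 + (2.8/1)·5 = 22.9 cfs.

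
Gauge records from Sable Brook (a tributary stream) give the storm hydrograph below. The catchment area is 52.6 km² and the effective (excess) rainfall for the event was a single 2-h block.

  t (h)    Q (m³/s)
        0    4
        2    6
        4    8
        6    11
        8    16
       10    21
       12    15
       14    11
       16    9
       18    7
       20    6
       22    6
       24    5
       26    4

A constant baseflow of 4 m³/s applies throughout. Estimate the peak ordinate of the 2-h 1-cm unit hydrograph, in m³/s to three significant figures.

U_p ≈ 17.0 m³/s

Direct runoff: 0.0, 2.0, 4.0, 7.0, 12.0, 17.0, 11.0, 7.0, 5.0, 3.0, 2.0, 2.0, 1.0, 0.0 m³/s; ΣQ_DR = 73.00 m³/s, peak = 17.0 m³/s.
Runoff depth d = ΣQ_DR·Δt / A = 73.00 × 7200 / (52.6 km²) = 9.992 mm.
The 1-cm UH is the DRH scaled by (10 mm)/d, so U_p = 17.0 × 10/9.992 = 17.0 m³/s.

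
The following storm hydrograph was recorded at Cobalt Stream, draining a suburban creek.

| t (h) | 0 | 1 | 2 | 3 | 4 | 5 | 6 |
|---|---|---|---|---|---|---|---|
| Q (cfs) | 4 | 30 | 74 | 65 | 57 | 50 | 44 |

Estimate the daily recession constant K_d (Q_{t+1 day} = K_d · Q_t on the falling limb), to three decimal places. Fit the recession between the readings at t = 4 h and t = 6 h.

Between t = 4 h and t = 6 h the flow falls from 57 to 44 cfs over 2×1 h = 2 h.
Per-interval ratio K = (44/57)^(1/2) = 0.8786; K_d = K^(24/1) = 0.045.

K_d ≈ 0.045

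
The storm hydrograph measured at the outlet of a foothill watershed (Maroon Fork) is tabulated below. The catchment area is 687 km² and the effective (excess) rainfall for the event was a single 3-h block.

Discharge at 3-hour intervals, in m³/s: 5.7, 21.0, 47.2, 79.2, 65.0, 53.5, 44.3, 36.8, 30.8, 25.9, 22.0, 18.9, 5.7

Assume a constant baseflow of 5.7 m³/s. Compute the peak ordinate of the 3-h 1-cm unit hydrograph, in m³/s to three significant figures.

U_p ≈ 122 m³/s

Direct runoff: 0.0, 15.3, 41.5, 73.5, 59.3, 47.8, 38.6, 31.1, 25.1, 20.2, 16.3, 13.2, 0.0 m³/s; ΣQ_DR = 381.9 m³/s, peak = 73.5 m³/s.
Runoff depth d = ΣQ_DR·Δt / A = 381.9 × 10800 / (687 km²) = 6.004 mm.
The 1-cm UH is the DRH scaled by (10 mm)/d, so U_p = 73.5 × 10/6.004 = 122 m³/s.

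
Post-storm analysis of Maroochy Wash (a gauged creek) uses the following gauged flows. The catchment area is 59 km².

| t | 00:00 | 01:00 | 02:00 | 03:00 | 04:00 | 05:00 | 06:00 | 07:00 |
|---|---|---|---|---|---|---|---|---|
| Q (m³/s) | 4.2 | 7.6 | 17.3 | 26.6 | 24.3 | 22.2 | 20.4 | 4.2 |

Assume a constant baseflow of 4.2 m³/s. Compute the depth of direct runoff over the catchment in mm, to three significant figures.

d ≈ 5.69 mm

Direct runoff: 0.0, 3.4, 13.1, 22.4, 20.1, 18.0, 16.2, 0.0 m³/s; ΣQ_DR = 93.20 m³/s.
V = ΣQ_DR · Δt = 93.20 × 3600 s = 3.355 × 10^5 m³.
Over A = 59 km², depth = V / A = 5.69 mm.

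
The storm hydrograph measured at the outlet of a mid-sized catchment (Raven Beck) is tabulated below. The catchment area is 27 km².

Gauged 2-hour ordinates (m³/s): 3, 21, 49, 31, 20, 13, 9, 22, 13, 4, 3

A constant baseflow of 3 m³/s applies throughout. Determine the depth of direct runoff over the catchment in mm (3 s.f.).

d ≈ 41.3 mm

Direct runoff: 0.0, 18.0, 46.0, 28.0, 17.0, 10.0, 6.0, 19.0, 10.0, 1.0, 0.0 m³/s; ΣQ_DR = 155.0 m³/s.
V = ΣQ_DR · Δt = 155.0 × 7200 s = 1.116 × 10^6 m³.
Over A = 27 km², depth = V / A = 41.3 mm.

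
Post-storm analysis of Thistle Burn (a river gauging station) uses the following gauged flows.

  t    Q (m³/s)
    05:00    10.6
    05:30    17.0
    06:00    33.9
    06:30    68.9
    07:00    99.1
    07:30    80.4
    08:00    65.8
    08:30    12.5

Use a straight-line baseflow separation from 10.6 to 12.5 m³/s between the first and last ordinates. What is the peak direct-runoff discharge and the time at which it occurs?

Q_p = 87.41 m³/s at t = 07:00

Subtracting baseflow gives direct-runoff ordinates: 0.00, 6.13, 22.76, 57.49, 87.41, 68.44, 53.57, 0.00 m³/s.
The maximum is 87.41 m³/s, occurring at the reading for t = 07:00.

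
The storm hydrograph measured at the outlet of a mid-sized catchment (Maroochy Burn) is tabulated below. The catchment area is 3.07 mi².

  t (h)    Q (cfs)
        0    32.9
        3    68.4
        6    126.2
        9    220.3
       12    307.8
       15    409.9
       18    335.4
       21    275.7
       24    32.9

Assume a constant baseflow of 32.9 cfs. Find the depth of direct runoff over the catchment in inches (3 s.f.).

Direct runoff: 0.0, 35.5, 93.3, 187.4, 274.9, 377.0, 302.5, 242.8, 0.0 cfs; ΣQ_DR = 1513 cfs.
V = ΣQ_DR · Δt = 1513 × 10800 s = 1.634 × 10^7 ft³.
Over A = 3.07 mi², depth = V / A = 2.29 in.

d ≈ 2.29 in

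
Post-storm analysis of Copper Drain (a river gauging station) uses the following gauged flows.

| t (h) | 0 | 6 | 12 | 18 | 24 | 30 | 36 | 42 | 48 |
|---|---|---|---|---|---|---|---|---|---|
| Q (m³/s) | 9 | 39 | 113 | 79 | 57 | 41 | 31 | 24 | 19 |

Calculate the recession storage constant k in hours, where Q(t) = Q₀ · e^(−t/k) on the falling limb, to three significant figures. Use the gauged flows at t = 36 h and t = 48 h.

k ≈ 24.5 h

On the falling limb, Q drops from 31 to 19 m³/s between t = 36 h and t = 48 h (Δt = 12 h).
k = −Δt / ln(Q₂/Q₁) = −12 / ln(19/31) = 24.5 h.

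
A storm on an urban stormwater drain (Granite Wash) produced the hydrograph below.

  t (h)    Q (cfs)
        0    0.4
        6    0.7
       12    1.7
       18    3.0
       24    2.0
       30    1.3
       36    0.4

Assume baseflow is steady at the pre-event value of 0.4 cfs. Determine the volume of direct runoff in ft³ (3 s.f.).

V ≈ 1.45 × 10^5 ft³

Direct-runoff ordinates (Q − Q_b): 0.0, 0.3, 1.3, 2.6, 1.6, 0.9, 0.0 cfs.
ΣQ_DR = 6.700 cfs.
With Δt = 6 h = 21600 s, V = ΣQ_DR · Δt = 6.700 × 21600 = 1.45 × 10^5 ft³.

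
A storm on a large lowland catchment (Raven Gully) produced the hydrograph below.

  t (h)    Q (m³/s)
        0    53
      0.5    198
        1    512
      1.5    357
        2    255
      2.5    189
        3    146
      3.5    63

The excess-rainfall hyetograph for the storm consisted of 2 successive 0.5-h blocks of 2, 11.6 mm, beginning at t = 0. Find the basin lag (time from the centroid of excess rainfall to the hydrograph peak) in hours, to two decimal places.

Centroid of excess rainfall: t_c = Σ P_i·t̄_i / ΣP_i = 0.6765 h (block centres at 0.25, 0.75 h).
Hydrograph peak occurs at t = 1 h, so basin lag t_L = 1 − 0.6765 = 0.32 h.

t_L ≈ 0.32 h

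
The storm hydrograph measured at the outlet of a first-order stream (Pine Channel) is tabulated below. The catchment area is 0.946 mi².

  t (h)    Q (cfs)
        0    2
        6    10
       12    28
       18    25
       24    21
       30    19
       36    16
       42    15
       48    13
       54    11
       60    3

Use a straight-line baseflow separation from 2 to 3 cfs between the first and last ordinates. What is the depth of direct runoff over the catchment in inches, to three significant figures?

d ≈ 1.33 in

Direct runoff: 0.00, 7.90, 25.80, 22.70, 18.60, 16.50, 13.40, 12.30, 10.20, 8.10, 0.00 cfs; ΣQ_DR = 135.5 cfs.
V = ΣQ_DR · Δt = 135.5 × 21600 s = 2.927 × 10^6 ft³.
Over A = 0.946 mi², depth = V / A = 1.33 in.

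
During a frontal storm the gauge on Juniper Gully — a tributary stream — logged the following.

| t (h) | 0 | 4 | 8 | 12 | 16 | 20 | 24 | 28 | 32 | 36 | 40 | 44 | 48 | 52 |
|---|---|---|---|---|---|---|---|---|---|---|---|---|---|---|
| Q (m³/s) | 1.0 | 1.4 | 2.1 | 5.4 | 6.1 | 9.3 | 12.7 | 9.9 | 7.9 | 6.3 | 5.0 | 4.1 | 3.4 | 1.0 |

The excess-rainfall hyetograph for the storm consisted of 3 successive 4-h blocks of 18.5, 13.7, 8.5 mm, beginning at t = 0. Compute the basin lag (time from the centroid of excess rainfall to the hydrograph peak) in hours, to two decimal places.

Centroid of excess rainfall: t_c = Σ P_i·t̄_i / ΣP_i = 5.0172 h (block centres at 2, 6, 10 h).
Hydrograph peak occurs at t = 24 h, so basin lag t_L = 24 − 5.0172 = 18.98 h.

t_L ≈ 18.98 h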